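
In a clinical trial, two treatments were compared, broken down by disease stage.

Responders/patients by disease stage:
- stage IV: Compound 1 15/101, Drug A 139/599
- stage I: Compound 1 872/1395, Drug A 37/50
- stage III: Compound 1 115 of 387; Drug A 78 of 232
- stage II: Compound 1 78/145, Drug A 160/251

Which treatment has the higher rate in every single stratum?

Drug A

Stage IV: Compound 1 15/101 = 14.9%, Drug A 139/599 = 23.2% → Drug A
Stage I: Compound 1 872/1395 = 62.5%, Drug A 37/50 = 74.0% → Drug A
Stage III: Compound 1 115/387 = 29.7%, Drug A 78/232 = 33.6% → Drug A
Stage II: Compound 1 78/145 = 53.8%, Drug A 160/251 = 63.7% → Drug A
Drug A has the higher rate in all 4 groups.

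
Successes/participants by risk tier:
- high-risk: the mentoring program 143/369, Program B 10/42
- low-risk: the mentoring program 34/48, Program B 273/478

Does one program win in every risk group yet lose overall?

Yes

High-risk: the mentoring program 143/369 = 38.8%, Program B 10/42 = 23.8% → the mentoring program
Low-risk: the mentoring program 34/48 = 70.8%, Program B 273/478 = 57.1% → the mentoring program
Overall: the mentoring program 177/417 = 42.4%, Program B 283/520 = 54.4% → Program B
The mentoring program wins each risk group but Program B wins overall — the comparison reverses. The mentoring program's participants skew toward high-risk, which has a lower base rate.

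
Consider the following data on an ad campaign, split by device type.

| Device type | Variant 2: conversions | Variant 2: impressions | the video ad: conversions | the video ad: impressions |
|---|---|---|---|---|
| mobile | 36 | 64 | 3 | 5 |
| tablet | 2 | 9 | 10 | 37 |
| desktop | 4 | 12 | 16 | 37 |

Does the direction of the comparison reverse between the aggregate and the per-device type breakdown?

Yes

Mobile: Variant 2 36/64 = 56.2%, the video ad 3/5 = 60.0% → the video ad
Tablet: Variant 2 2/9 = 22.2%, the video ad 10/37 = 27.0% → the video ad
Desktop: Variant 2 4/12 = 33.3%, the video ad 16/37 = 43.2% → the video ad
Overall: Variant 2 42/85 = 49.4%, the video ad 29/79 = 36.7% → Variant 2
The video ad wins each device group but Variant 2 wins overall — the comparison reverses. The video ad's impressions skew toward tablet, which has a lower base rate.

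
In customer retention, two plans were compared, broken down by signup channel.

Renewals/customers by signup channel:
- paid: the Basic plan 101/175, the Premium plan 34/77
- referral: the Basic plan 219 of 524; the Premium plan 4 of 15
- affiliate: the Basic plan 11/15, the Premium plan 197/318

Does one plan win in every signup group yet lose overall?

Paid: the Basic plan 101/175 = 57.7%, the Premium plan 34/77 = 44.2% → the Basic plan
Referral: the Basic plan 219/524 = 41.8%, the Premium plan 4/15 = 26.7% → the Basic plan
Affiliate: the Basic plan 11/15 = 73.3%, the Premium plan 197/318 = 61.9% → the Basic plan
Overall: the Basic plan 331/714 = 46.4%, the Premium plan 235/410 = 57.3% → the Premium plan
The Basic plan wins each signup group but the Premium plan wins overall — the comparison reverses. The Basic plan's customers skew toward referral, which has a lower base rate.

Yes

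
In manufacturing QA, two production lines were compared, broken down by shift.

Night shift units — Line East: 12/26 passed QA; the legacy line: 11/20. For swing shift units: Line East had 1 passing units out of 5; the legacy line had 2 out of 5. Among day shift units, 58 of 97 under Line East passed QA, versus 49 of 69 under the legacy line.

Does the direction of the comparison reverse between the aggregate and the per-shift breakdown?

No

Night shift: Line East 12/26 = 46.2%, the legacy line 11/20 = 55.0% → the legacy line
Swing shift: Line East 1/5 = 20.0%, the legacy line 2/5 = 40.0% → the legacy line
Day shift: Line East 58/97 = 59.8%, the legacy line 49/69 = 71.0% → the legacy line
Overall: Line East 71/128 = 55.5%, the legacy line 62/94 = 66.0% → the legacy line
The legacy line wins overall and in every shift group — no reversal.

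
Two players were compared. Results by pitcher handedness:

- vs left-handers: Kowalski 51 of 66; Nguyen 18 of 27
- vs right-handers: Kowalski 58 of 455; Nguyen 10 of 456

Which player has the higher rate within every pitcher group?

Kowalski

Vs left-handers: Kowalski 51/66 = 77.3%, Nguyen 18/27 = 66.7% → Kowalski
Vs right-handers: Kowalski 58/455 = 12.7%, Nguyen 10/456 = 2.2% → Kowalski
Kowalski has the higher rate in both groups.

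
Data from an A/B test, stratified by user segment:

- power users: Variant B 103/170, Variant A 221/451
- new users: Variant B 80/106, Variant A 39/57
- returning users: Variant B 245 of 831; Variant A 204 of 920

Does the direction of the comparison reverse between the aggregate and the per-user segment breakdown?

Power users: Variant B 103/170 = 60.6%, Variant A 221/451 = 49.0% → Variant B
New users: Variant B 80/106 = 75.5%, Variant A 39/57 = 68.4% → Variant B
Returning users: Variant B 245/831 = 29.5%, Variant A 204/920 = 22.2% → Variant B
Overall: Variant B 428/1107 = 38.7%, Variant A 464/1428 = 32.5% → Variant B
Variant B wins overall and in every user group — no reversal.

No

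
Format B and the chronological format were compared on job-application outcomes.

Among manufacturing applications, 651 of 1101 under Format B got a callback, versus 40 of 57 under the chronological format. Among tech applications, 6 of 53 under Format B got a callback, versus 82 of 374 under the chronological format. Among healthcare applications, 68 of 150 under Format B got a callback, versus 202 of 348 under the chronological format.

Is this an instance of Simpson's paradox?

Yes

Manufacturing: Format B 651/1101 = 59.1%, the chronological format 40/57 = 70.2% → the chronological format
Tech: Format B 6/53 = 11.3%, the chronological format 82/374 = 21.9% → the chronological format
Healthcare: Format B 68/150 = 45.3%, the chronological format 202/348 = 58.0% → the chronological format
Overall: Format B 725/1304 = 55.6%, the chronological format 324/779 = 41.6% → Format B
The chronological format wins each industry group but Format B wins overall — the comparison reverses. The chronological format's applications skew toward tech, which has a lower base rate.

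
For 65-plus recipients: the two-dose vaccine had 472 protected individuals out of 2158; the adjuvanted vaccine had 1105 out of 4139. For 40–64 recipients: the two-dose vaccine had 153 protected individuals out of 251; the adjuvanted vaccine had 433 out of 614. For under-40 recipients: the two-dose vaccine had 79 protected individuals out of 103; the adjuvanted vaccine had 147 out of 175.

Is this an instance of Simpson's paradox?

No

65-plus: the two-dose vaccine 472/2158 = 21.9%, the adjuvanted vaccine 1105/4139 = 26.7% → the adjuvanted vaccine
40–64: the two-dose vaccine 153/251 = 61.0%, the adjuvanted vaccine 433/614 = 70.5% → the adjuvanted vaccine
Under-40: the two-dose vaccine 79/103 = 76.7%, the adjuvanted vaccine 147/175 = 84.0% → the adjuvanted vaccine
Overall: the two-dose vaccine 704/2512 = 28.0%, the adjuvanted vaccine 1685/4928 = 34.2% → the adjuvanted vaccine
The adjuvanted vaccine wins overall and in every age group — no reversal.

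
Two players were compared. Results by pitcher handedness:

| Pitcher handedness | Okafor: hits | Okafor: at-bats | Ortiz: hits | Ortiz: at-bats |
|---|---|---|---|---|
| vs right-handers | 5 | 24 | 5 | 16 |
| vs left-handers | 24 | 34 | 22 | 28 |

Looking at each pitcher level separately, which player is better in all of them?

Ortiz

Vs right-handers: Okafor 5/24 = 20.8%, Ortiz 5/16 = 31.2% → Ortiz
Vs left-handers: Okafor 24/34 = 70.6%, Ortiz 22/28 = 78.6% → Ortiz
Ortiz has the higher rate in both groups.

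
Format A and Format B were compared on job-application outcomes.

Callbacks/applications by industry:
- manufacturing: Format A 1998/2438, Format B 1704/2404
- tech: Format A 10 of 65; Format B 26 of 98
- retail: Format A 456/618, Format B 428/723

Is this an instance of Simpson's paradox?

Manufacturing: Format A 1998/2438 = 82.0%, Format B 1704/2404 = 70.9% → Format A
Tech: Format A 10/65 = 15.4%, Format B 26/98 = 26.5% → Format B
Retail: Format A 456/618 = 73.8%, Format B 428/723 = 59.2% → Format A
Overall: Format A 2464/3121 = 78.9%, Format B 2158/3225 = 66.9% → Format A
Neither sweeps: Format A wins 2 of 3 groups, Format B wins 1. Format A wins overall but not every group — no Simpson reversal.

No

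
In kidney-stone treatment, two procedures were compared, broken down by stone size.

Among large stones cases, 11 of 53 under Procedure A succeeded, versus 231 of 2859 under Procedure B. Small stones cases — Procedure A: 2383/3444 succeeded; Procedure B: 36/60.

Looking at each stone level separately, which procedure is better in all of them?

Procedure A

Large stones: Procedure A 11/53 = 20.8%, Procedure B 231/2859 = 8.1% → Procedure A
Small stones: Procedure A 2383/3444 = 69.2%, Procedure B 36/60 = 60.0% → Procedure A
Procedure A has the higher rate in both groups.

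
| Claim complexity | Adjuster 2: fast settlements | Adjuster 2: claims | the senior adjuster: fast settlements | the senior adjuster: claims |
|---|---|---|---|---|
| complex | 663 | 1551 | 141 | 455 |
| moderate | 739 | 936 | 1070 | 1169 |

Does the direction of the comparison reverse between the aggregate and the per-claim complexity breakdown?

Complex: Adjuster 2 663/1551 = 42.7%, the senior adjuster 141/455 = 31.0% → Adjuster 2
Moderate: Adjuster 2 739/936 = 79.0%, the senior adjuster 1070/1169 = 91.5% → the senior adjuster
Overall: Adjuster 2 1402/2487 = 56.4%, the senior adjuster 1211/1624 = 74.6% → the senior adjuster
Neither sweeps: Adjuster 2 wins 1 of 2 groups, the senior adjuster wins 1. The senior adjuster wins overall but not every group — no Simpson reversal.

No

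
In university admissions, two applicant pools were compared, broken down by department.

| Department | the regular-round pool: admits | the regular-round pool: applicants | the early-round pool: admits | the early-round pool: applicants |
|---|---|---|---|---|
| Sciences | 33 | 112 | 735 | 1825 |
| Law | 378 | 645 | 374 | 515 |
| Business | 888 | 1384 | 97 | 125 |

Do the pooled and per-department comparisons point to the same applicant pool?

No

Sciences: the regular-round pool 33/112 = 29.5%, the early-round pool 735/1825 = 40.3% → the early-round pool
Law: the regular-round pool 378/645 = 58.6%, the early-round pool 374/515 = 72.6% → the early-round pool
Business: the regular-round pool 888/1384 = 64.2%, the early-round pool 97/125 = 77.6% → the early-round pool
Overall: the regular-round pool 1299/2141 = 60.7%, the early-round pool 1206/2465 = 48.9% → the regular-round pool
The early-round pool wins each department group but the regular-round pool wins overall — the comparison reverses. The early-round pool's applicants skew toward Sciences, which has a lower base rate.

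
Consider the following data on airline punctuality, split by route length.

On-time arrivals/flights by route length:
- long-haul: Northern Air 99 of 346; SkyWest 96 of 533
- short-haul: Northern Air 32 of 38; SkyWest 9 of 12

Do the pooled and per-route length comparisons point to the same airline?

Yes

Long-haul: Northern Air 99/346 = 28.6%, SkyWest 96/533 = 18.0% → Northern Air
Short-haul: Northern Air 32/38 = 84.2%, SkyWest 9/12 = 75.0% → Northern Air
Overall: Northern Air 131/384 = 34.1%, SkyWest 105/545 = 19.3% → Northern Air
Northern Air wins overall and in every route group — no reversal.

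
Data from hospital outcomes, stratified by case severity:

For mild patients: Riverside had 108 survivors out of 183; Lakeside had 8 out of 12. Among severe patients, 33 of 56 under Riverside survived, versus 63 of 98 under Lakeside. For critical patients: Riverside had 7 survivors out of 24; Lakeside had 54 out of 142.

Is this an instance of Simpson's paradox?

Mild: Riverside 108/183 = 59.0%, Lakeside 8/12 = 66.7% → Lakeside
Severe: Riverside 33/56 = 58.9%, Lakeside 63/98 = 64.3% → Lakeside
Critical: Riverside 7/24 = 29.2%, Lakeside 54/142 = 38.0% → Lakeside
Overall: Riverside 148/263 = 56.3%, Lakeside 125/252 = 49.6% → Riverside
Lakeside wins each case group but Riverside wins overall — the comparison reverses. Lakeside's patients skew toward critical, which has a lower base rate.

Yes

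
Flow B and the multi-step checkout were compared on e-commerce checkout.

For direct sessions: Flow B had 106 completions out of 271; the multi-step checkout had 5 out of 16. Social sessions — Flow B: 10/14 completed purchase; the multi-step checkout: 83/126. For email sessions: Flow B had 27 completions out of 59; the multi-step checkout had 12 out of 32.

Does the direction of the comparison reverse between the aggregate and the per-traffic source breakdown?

Direct: Flow B 106/271 = 39.1%, the multi-step checkout 5/16 = 31.2% → Flow B
Social: Flow B 10/14 = 71.4%, the multi-step checkout 83/126 = 65.9% → Flow B
Email: Flow B 27/59 = 45.8%, the multi-step checkout 12/32 = 37.5% → Flow B
Overall: Flow B 143/344 = 41.6%, the multi-step checkout 100/174 = 57.5% → the multi-step checkout
Flow B wins each traffic group but the multi-step checkout wins overall — the comparison reverses. Flow B's sessions skew toward direct, which has a lower base rate.

Yes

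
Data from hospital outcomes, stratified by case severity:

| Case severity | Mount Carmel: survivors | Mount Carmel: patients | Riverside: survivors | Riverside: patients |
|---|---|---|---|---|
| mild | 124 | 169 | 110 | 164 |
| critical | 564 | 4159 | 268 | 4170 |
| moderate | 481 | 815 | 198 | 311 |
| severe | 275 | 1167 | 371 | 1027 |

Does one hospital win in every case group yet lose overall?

Mild: Mount Carmel 124/169 = 73.4%, Riverside 110/164 = 67.1% → Mount Carmel
Critical: Mount Carmel 564/4159 = 13.6%, Riverside 268/4170 = 6.4% → Mount Carmel
Moderate: Mount Carmel 481/815 = 59.0%, Riverside 198/311 = 63.7% → Riverside
Severe: Mount Carmel 275/1167 = 23.6%, Riverside 371/1027 = 36.1% → Riverside
Overall: Mount Carmel 1444/6310 = 22.9%, Riverside 947/5672 = 16.7% → Mount Carmel
Neither sweeps: Mount Carmel wins 2 of 4 groups, Riverside wins 2. Mount Carmel wins overall but not every group — no Simpson reversal.

No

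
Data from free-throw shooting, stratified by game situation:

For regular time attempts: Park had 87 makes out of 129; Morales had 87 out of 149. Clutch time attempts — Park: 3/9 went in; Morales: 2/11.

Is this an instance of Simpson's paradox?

Regular time: Park 87/129 = 67.4%, Morales 87/149 = 58.4% → Park
Clutch time: Park 3/9 = 33.3%, Morales 2/11 = 18.2% → Park
Overall: Park 90/138 = 65.2%, Morales 89/160 = 55.6% → Park
Park wins overall and in every game group — no reversal.

No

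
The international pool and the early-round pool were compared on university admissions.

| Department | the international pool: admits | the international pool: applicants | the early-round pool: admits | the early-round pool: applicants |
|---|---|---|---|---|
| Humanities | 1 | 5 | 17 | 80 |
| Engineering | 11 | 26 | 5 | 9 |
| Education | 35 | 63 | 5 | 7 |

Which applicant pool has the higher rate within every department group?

Humanities: the international pool 1/5 = 20.0%, the early-round pool 17/80 = 21.2% → the early-round pool
Engineering: the international pool 11/26 = 42.3%, the early-round pool 5/9 = 55.6% → the early-round pool
Education: the international pool 35/63 = 55.6%, the early-round pool 5/7 = 71.4% → the early-round pool
The early-round pool has the higher rate in all 3 groups.

the early-round pool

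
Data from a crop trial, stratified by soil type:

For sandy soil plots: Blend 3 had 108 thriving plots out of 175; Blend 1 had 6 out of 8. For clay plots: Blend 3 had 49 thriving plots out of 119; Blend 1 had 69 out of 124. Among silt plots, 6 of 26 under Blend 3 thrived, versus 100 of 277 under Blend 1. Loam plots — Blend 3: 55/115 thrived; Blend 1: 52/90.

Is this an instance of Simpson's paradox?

Yes

Sandy soil: Blend 3 108/175 = 61.7%, Blend 1 6/8 = 75.0% → Blend 1
Clay: Blend 3 49/119 = 41.2%, Blend 1 69/124 = 55.6% → Blend 1
Silt: Blend 3 6/26 = 23.1%, Blend 1 100/277 = 36.1% → Blend 1
Loam: Blend 3 55/115 = 47.8%, Blend 1 52/90 = 57.8% → Blend 1
Overall: Blend 3 218/435 = 50.1%, Blend 1 227/499 = 45.5% → Blend 3
Blend 1 wins each soil group but Blend 3 wins overall — the comparison reverses. Blend 1's plots skew toward silt, which has a lower base rate.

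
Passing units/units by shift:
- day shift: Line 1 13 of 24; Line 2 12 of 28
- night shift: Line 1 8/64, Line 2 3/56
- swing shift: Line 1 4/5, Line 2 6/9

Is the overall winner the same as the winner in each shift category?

Yes

Day shift: Line 1 13/24 = 54.2%, Line 2 12/28 = 42.9% → Line 1
Night shift: Line 1 8/64 = 12.5%, Line 2 3/56 = 5.4% → Line 1
Swing shift: Line 1 4/5 = 80.0%, Line 2 6/9 = 66.7% → Line 1
Overall: Line 1 25/93 = 26.9%, Line 2 21/93 = 22.6% → Line 1
Line 1 wins overall and in every shift group — no reversal.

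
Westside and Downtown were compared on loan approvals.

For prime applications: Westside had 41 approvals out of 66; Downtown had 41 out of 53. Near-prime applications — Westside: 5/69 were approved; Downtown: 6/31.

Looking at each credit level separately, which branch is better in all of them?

Downtown

Prime: Westside 41/66 = 62.1%, Downtown 41/53 = 77.4% → Downtown
Near-prime: Westside 5/69 = 7.2%, Downtown 6/31 = 19.4% → Downtown
Downtown has the higher rate in both groups.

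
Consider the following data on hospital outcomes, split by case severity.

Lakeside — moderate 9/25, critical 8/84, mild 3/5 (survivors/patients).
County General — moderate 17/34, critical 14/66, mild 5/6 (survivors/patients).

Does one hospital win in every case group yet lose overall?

No

Moderate: Lakeside 9/25 = 36.0%, County General 17/34 = 50.0% → County General
Critical: Lakeside 8/84 = 9.5%, County General 14/66 = 21.2% → County General
Mild: Lakeside 3/5 = 60.0%, County General 5/6 = 83.3% → County General
Overall: Lakeside 20/114 = 17.5%, County General 36/106 = 34.0% → County General
County General wins overall and in every case group — no reversal.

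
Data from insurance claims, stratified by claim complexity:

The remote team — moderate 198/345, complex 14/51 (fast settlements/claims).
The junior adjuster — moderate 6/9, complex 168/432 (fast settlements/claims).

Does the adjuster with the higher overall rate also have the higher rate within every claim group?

Moderate: the remote team 198/345 = 57.4%, the junior adjuster 6/9 = 66.7% → the junior adjuster
Complex: the remote team 14/51 = 27.5%, the junior adjuster 168/432 = 38.9% → the junior adjuster
Overall: the remote team 212/396 = 53.5%, the junior adjuster 174/441 = 39.5% → the remote team
The junior adjuster wins each claim group but the remote team wins overall — the comparison reverses. The junior adjuster's claims skew toward complex, which has a lower base rate.

No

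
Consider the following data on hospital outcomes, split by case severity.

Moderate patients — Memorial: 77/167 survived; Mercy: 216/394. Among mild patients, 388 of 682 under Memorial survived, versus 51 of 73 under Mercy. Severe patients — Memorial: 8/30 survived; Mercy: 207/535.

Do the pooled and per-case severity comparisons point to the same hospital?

No

Moderate: Memorial 77/167 = 46.1%, Mercy 216/394 = 54.8% → Mercy
Mild: Memorial 388/682 = 56.9%, Mercy 51/73 = 69.9% → Mercy
Severe: Memorial 8/30 = 26.7%, Mercy 207/535 = 38.7% → Mercy
Overall: Memorial 473/879 = 53.8%, Mercy 474/1002 = 47.3% → Memorial
Mercy wins each case group but Memorial wins overall — the comparison reverses. Mercy's patients skew toward severe, which has a lower base rate.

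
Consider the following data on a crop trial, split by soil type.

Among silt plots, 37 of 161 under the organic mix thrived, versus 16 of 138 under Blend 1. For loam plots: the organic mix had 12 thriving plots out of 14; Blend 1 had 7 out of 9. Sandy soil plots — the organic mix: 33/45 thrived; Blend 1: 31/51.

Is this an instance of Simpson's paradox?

Silt: the organic mix 37/161 = 23.0%, Blend 1 16/138 = 11.6% → the organic mix
Loam: the organic mix 12/14 = 85.7%, Blend 1 7/9 = 77.8% → the organic mix
Sandy soil: the organic mix 33/45 = 73.3%, Blend 1 31/51 = 60.8% → the organic mix
Overall: the organic mix 82/220 = 37.3%, Blend 1 54/198 = 27.3% → the organic mix
The organic mix wins overall and in every soil group — no reversal.

No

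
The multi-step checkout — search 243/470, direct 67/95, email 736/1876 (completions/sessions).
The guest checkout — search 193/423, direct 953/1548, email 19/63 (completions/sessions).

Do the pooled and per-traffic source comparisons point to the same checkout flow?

Search: the multi-step checkout 243/470 = 51.7%, the guest checkout 193/423 = 45.6% → the multi-step checkout
Direct: the multi-step checkout 67/95 = 70.5%, the guest checkout 953/1548 = 61.6% → the multi-step checkout
Email: the multi-step checkout 736/1876 = 39.2%, the guest checkout 19/63 = 30.2% → the multi-step checkout
Overall: the multi-step checkout 1046/2441 = 42.9%, the guest checkout 1165/2034 = 57.3% → the guest checkout
The multi-step checkout wins each traffic group but the guest checkout wins overall — the comparison reverses. The multi-step checkout's sessions skew toward email, which has a lower base rate.

No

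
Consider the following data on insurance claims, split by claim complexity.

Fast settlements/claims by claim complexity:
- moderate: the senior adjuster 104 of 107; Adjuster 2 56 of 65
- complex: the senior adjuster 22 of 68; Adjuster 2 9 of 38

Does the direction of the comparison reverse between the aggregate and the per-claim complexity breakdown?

Moderate: the senior adjuster 104/107 = 97.2%, Adjuster 2 56/65 = 86.2% → the senior adjuster
Complex: the senior adjuster 22/68 = 32.4%, Adjuster 2 9/38 = 23.7% → the senior adjuster
Overall: the senior adjuster 126/175 = 72.0%, Adjuster 2 65/103 = 63.1% → the senior adjuster
The senior adjuster wins overall and in every claim group — no reversal.

No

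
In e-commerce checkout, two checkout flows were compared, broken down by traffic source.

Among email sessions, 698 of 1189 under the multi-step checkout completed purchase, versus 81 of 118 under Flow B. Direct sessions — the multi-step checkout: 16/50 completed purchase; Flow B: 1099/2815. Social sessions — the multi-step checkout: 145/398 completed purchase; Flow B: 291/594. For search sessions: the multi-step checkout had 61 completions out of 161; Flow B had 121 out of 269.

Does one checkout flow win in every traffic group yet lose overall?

Yes

Email: the multi-step checkout 698/1189 = 58.7%, Flow B 81/118 = 68.6% → Flow B
Direct: the multi-step checkout 16/50 = 32.0%, Flow B 1099/2815 = 39.0% → Flow B
Social: the multi-step checkout 145/398 = 36.4%, Flow B 291/594 = 49.0% → Flow B
Search: the multi-step checkout 61/161 = 37.9%, Flow B 121/269 = 45.0% → Flow B
Overall: the multi-step checkout 920/1798 = 51.2%, Flow B 1592/3796 = 41.9% → the multi-step checkout
Flow B wins each traffic group but the multi-step checkout wins overall — the comparison reverses. Flow B's sessions skew toward direct, which has a lower base rate.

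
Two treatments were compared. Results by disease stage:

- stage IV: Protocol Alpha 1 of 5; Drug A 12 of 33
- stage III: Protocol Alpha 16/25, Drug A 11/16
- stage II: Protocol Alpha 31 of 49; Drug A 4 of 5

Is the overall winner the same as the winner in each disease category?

Stage IV: Protocol Alpha 1/5 = 20.0%, Drug A 12/33 = 36.4% → Drug A
Stage III: Protocol Alpha 16/25 = 64.0%, Drug A 11/16 = 68.8% → Drug A
Stage II: Protocol Alpha 31/49 = 63.3%, Drug A 4/5 = 80.0% → Drug A
Overall: Protocol Alpha 48/79 = 60.8%, Drug A 27/54 = 50.0% → Protocol Alpha
Drug A wins each disease group but Protocol Alpha wins overall — the comparison reverses. Drug A's patients skew toward stage IV, which has a lower base rate.

No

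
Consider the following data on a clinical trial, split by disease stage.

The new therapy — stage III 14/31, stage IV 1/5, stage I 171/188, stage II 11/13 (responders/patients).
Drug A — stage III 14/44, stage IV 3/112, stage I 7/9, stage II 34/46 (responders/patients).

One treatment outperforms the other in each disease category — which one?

the new therapy

Stage III: the new therapy 14/31 = 45.2%, Drug A 14/44 = 31.8% → the new therapy
Stage IV: the new therapy 1/5 = 20.0%, Drug A 3/112 = 2.7% → the new therapy
Stage I: the new therapy 171/188 = 91.0%, Drug A 7/9 = 77.8% → the new therapy
Stage II: the new therapy 11/13 = 84.6%, Drug A 34/46 = 73.9% → the new therapy
The new therapy has the higher rate in all 4 groups.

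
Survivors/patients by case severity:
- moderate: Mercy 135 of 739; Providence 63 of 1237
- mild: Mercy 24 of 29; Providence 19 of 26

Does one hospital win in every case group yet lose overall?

No

Moderate: Mercy 135/739 = 18.3%, Providence 63/1237 = 5.1% → Mercy
Mild: Mercy 24/29 = 82.8%, Providence 19/26 = 73.1% → Mercy
Overall: Mercy 159/768 = 20.7%, Providence 82/1263 = 6.5% → Mercy
Mercy wins overall and in every case group — no reversal.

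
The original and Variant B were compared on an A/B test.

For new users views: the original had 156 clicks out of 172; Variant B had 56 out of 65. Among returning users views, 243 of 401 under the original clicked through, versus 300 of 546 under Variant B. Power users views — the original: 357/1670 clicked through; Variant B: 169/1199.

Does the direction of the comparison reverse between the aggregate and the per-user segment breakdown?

New users: the original 156/172 = 90.7%, Variant B 56/65 = 86.2% → the original
Returning users: the original 243/401 = 60.6%, Variant B 300/546 = 54.9% → the original
Power users: the original 357/1670 = 21.4%, Variant B 169/1199 = 14.1% → the original
Overall: the original 756/2243 = 33.7%, Variant B 525/1810 = 29.0% → the original
The original wins overall and in every user group — no reversal.

No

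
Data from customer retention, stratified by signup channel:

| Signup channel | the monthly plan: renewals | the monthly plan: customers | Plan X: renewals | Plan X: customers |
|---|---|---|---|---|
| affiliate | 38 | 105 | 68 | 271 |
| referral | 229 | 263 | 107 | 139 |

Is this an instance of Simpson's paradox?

No

Affiliate: the monthly plan 38/105 = 36.2%, Plan X 68/271 = 25.1% → the monthly plan
Referral: the monthly plan 229/263 = 87.1%, Plan X 107/139 = 77.0% → the monthly plan
Overall: the monthly plan 267/368 = 72.6%, Plan X 175/410 = 42.7% → the monthly plan
The monthly plan wins overall and in every signup group — no reversal.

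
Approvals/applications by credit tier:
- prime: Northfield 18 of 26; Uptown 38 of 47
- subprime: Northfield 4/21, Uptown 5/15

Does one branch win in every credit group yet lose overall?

No

Prime: Northfield 18/26 = 69.2%, Uptown 38/47 = 80.9% → Uptown
Subprime: Northfield 4/21 = 19.0%, Uptown 5/15 = 33.3% → Uptown
Overall: Northfield 22/47 = 46.8%, Uptown 43/62 = 69.4% → Uptown
Uptown wins overall and in every credit group — no reversal.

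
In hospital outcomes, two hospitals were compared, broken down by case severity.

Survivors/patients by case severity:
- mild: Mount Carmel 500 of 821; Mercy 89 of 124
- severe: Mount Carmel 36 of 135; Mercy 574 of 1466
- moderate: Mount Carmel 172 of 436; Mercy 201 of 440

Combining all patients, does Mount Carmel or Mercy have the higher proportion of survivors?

Mount Carmel

Mild: Mount Carmel 500/821 = 60.9%, Mercy 89/124 = 71.8% → Mercy
Severe: Mount Carmel 36/135 = 26.7%, Mercy 574/1466 = 39.2% → Mercy
Moderate: Mount Carmel 172/436 = 39.4%, Mercy 201/440 = 45.7% → Mercy
Overall: Mount Carmel 708/1392 = 50.9%, Mercy 864/2030 = 42.6% → Mount Carmel
(Mercy wins every case group but Mount Carmel wins overall — Mercy's patients skew toward the low-rate severe group.)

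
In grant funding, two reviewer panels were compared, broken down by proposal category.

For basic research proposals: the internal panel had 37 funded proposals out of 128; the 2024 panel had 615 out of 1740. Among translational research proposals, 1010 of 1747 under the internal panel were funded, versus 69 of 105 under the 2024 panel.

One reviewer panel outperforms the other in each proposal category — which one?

Basic research: the internal panel 37/128 = 28.9%, the 2024 panel 615/1740 = 35.3% → the 2024 panel
Translational research: the internal panel 1010/1747 = 57.8%, the 2024 panel 69/105 = 65.7% → the 2024 panel
The 2024 panel has the higher rate in both groups.

the 2024 panel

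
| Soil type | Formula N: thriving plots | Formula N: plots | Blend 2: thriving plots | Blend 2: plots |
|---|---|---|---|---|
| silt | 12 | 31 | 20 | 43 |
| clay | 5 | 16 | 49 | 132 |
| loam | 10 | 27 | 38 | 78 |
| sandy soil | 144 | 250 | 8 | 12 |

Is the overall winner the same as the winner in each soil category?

No

Silt: Formula N 12/31 = 38.7%, Blend 2 20/43 = 46.5% → Blend 2
Clay: Formula N 5/16 = 31.2%, Blend 2 49/132 = 37.1% → Blend 2
Loam: Formula N 10/27 = 37.0%, Blend 2 38/78 = 48.7% → Blend 2
Sandy soil: Formula N 144/250 = 57.6%, Blend 2 8/12 = 66.7% → Blend 2
Overall: Formula N 171/324 = 52.8%, Blend 2 115/265 = 43.4% → Formula N
Blend 2 wins each soil group but Formula N wins overall — the comparison reverses. Blend 2's plots skew toward clay, which has a lower base rate.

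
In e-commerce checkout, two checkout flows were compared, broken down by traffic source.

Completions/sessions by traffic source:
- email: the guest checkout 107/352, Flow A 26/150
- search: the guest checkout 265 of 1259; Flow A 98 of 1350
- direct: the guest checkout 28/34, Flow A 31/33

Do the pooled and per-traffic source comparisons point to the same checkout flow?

Email: the guest checkout 107/352 = 30.4%, Flow A 26/150 = 17.3% → the guest checkout
Search: the guest checkout 265/1259 = 21.0%, Flow A 98/1350 = 7.3% → the guest checkout
Direct: the guest checkout 28/34 = 82.4%, Flow A 31/33 = 93.9% → Flow A
Overall: the guest checkout 400/1645 = 24.3%, Flow A 155/1533 = 10.1% → the guest checkout
Neither sweeps: the guest checkout wins 2 of 3 groups, Flow A wins 1. The guest checkout wins overall but not every group — no Simpson reversal.

No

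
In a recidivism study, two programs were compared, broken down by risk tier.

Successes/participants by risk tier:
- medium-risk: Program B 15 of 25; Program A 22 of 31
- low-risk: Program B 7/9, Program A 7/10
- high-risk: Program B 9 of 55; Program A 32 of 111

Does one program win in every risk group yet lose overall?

Medium-risk: Program B 15/25 = 60.0%, Program A 22/31 = 71.0% → Program A
Low-risk: Program B 7/9 = 77.8%, Program A 7/10 = 70.0% → Program B
High-risk: Program B 9/55 = 16.4%, Program A 32/111 = 28.8% → Program A
Overall: Program B 31/89 = 34.8%, Program A 61/152 = 40.1% → Program A
Neither sweeps: Program B wins 1 of 3 groups, Program A wins 2. Program A wins overall but not every group — no Simpson reversal.

No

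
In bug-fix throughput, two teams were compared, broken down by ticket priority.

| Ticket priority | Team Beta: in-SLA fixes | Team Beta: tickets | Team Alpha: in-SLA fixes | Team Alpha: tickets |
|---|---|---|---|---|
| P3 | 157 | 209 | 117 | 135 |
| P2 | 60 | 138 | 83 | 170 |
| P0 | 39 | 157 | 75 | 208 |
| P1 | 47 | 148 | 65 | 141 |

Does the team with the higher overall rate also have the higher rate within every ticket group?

P3: Team Beta 157/209 = 75.1%, Team Alpha 117/135 = 86.7% → Team Alpha
P2: Team Beta 60/138 = 43.5%, Team Alpha 83/170 = 48.8% → Team Alpha
P0: Team Beta 39/157 = 24.8%, Team Alpha 75/208 = 36.1% → Team Alpha
P1: Team Beta 47/148 = 31.8%, Team Alpha 65/141 = 46.1% → Team Alpha
Overall: Team Beta 303/652 = 46.5%, Team Alpha 340/654 = 52.0% → Team Alpha
Team Alpha wins overall and in every ticket group — no reversal.

Yes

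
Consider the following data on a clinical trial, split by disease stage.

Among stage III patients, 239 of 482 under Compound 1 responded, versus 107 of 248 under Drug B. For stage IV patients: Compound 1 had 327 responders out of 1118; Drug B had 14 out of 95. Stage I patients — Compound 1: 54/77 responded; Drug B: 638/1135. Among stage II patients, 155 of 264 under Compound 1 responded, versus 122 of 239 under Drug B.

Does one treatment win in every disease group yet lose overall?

Yes

Stage III: Compound 1 239/482 = 49.6%, Drug B 107/248 = 43.1% → Compound 1
Stage IV: Compound 1 327/1118 = 29.2%, Drug B 14/95 = 14.7% → Compound 1
Stage I: Compound 1 54/77 = 70.1%, Drug B 638/1135 = 56.2% → Compound 1
Stage II: Compound 1 155/264 = 58.7%, Drug B 122/239 = 51.0% → Compound 1
Overall: Compound 1 775/1941 = 39.9%, Drug B 881/1717 = 51.3% → Drug B
Compound 1 wins each disease group but Drug B wins overall — the comparison reverses. Compound 1's patients skew toward stage IV, which has a lower base rate.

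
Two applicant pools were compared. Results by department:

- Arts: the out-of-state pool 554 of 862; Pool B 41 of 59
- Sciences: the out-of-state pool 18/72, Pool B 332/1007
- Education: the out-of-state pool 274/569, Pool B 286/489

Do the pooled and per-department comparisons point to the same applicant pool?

No

Arts: the out-of-state pool 554/862 = 64.3%, Pool B 41/59 = 69.5% → Pool B
Sciences: the out-of-state pool 18/72 = 25.0%, Pool B 332/1007 = 33.0% → Pool B
Education: the out-of-state pool 274/569 = 48.2%, Pool B 286/489 = 58.5% → Pool B
Overall: the out-of-state pool 846/1503 = 56.3%, Pool B 659/1555 = 42.4% → the out-of-state pool
Pool B wins each department group but the out-of-state pool wins overall — the comparison reverses. Pool B's applicants skew toward Sciences, which has a lower base rate.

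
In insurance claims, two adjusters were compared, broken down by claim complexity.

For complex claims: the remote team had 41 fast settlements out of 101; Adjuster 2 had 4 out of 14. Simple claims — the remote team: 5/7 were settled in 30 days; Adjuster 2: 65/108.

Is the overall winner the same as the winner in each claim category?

Complex: the remote team 41/101 = 40.6%, Adjuster 2 4/14 = 28.6% → the remote team
Simple: the remote team 5/7 = 71.4%, Adjuster 2 65/108 = 60.2% → the remote team
Overall: the remote team 46/108 = 42.6%, Adjuster 2 69/122 = 56.6% → Adjuster 2
The remote team wins each claim group but Adjuster 2 wins overall — the comparison reverses. The remote team's claims skew toward complex, which has a lower base rate.

No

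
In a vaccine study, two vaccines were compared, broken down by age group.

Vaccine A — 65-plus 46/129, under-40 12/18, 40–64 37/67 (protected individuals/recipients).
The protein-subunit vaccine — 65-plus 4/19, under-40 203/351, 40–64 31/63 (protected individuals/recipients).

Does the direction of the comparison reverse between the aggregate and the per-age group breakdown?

Yes

65-plus: Vaccine A 46/129 = 35.7%, the protein-subunit vaccine 4/19 = 21.1% → Vaccine A
Under-40: Vaccine A 12/18 = 66.7%, the protein-subunit vaccine 203/351 = 57.8% → Vaccine A
40–64: Vaccine A 37/67 = 55.2%, the protein-subunit vaccine 31/63 = 49.2% → Vaccine A
Overall: Vaccine A 95/214 = 44.4%, the protein-subunit vaccine 238/433 = 55.0% → the protein-subunit vaccine
Vaccine A wins each age group but the protein-subunit vaccine wins overall — the comparison reverses. Vaccine A's recipients skew toward 65-plus, which has a lower base rate.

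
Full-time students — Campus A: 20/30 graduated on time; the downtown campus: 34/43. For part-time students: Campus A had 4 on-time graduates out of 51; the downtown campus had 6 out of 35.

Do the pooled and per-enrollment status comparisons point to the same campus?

Yes

Full-time: Campus A 20/30 = 66.7%, the downtown campus 34/43 = 79.1% → the downtown campus
Part-time: Campus A 4/51 = 7.8%, the downtown campus 6/35 = 17.1% → the downtown campus
Overall: Campus A 24/81 = 29.6%, the downtown campus 40/78 = 51.3% → the downtown campus
The downtown campus wins overall and in every enrollment group — no reversal.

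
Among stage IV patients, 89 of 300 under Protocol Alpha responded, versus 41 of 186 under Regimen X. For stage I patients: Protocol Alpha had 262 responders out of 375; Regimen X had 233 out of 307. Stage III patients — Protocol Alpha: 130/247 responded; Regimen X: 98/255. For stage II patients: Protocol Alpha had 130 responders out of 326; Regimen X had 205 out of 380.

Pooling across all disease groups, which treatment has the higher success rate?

Stage IV: Protocol Alpha 89/300 = 29.7%, Regimen X 41/186 = 22.0% → Protocol Alpha
Stage I: Protocol Alpha 262/375 = 69.9%, Regimen X 233/307 = 75.9% → Regimen X
Stage III: Protocol Alpha 130/247 = 52.6%, Regimen X 98/255 = 38.4% → Protocol Alpha
Stage II: Protocol Alpha 130/326 = 39.9%, Regimen X 205/380 = 53.9% → Regimen X
Overall: Protocol Alpha 611/1248 = 49.0%, Regimen X 577/1128 = 51.2% → Regimen X
(Neither sweeps every disease group, but Regimen X has the higher pooled rate.)

Regimen X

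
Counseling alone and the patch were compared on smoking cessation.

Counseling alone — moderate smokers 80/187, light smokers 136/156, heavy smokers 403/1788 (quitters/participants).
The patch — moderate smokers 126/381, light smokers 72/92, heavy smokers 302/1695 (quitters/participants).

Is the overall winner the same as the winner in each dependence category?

Yes

Moderate smokers: counseling alone 80/187 = 42.8%, the patch 126/381 = 33.1% → counseling alone
Light smokers: counseling alone 136/156 = 87.2%, the patch 72/92 = 78.3% → counseling alone
Heavy smokers: counseling alone 403/1788 = 22.5%, the patch 302/1695 = 17.8% → counseling alone
Overall: counseling alone 619/2131 = 29.0%, the patch 500/2168 = 23.1% → counseling alone
Counseling alone wins overall and in every dependence group — no reversal.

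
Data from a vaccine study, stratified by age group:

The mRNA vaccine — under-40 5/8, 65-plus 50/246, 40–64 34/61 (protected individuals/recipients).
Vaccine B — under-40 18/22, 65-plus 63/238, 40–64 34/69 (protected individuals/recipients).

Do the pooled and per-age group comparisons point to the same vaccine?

Under-40: the mRNA vaccine 5/8 = 62.5%, Vaccine B 18/22 = 81.8% → Vaccine B
65-plus: the mRNA vaccine 50/246 = 20.3%, Vaccine B 63/238 = 26.5% → Vaccine B
40–64: the mRNA vaccine 34/61 = 55.7%, Vaccine B 34/69 = 49.3% → the mRNA vaccine
Overall: the mRNA vaccine 89/315 = 28.3%, Vaccine B 115/329 = 35.0% → Vaccine B
Neither sweeps: the mRNA vaccine wins 1 of 3 groups, Vaccine B wins 2. Vaccine B wins overall but not every group — no Simpson reversal.

No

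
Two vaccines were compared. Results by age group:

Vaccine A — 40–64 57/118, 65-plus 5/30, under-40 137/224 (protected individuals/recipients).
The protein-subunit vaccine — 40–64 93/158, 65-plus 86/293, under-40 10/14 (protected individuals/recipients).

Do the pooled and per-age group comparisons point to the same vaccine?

40–64: Vaccine A 57/118 = 48.3%, the protein-subunit vaccine 93/158 = 58.9% → the protein-subunit vaccine
65-plus: Vaccine A 5/30 = 16.7%, the protein-subunit vaccine 86/293 = 29.4% → the protein-subunit vaccine
Under-40: Vaccine A 137/224 = 61.2%, the protein-subunit vaccine 10/14 = 71.4% → the protein-subunit vaccine
Overall: Vaccine A 199/372 = 53.5%, the protein-subunit vaccine 189/465 = 40.6% → Vaccine A
The protein-subunit vaccine wins each age group but Vaccine A wins overall — the comparison reverses. The protein-subunit vaccine's recipients skew toward 65-plus, which has a lower base rate.

No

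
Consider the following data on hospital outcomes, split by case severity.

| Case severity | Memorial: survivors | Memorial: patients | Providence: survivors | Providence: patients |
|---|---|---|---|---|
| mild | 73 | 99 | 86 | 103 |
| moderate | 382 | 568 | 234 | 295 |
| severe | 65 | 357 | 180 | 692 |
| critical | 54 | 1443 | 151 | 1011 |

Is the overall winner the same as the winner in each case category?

Yes

Mild: Memorial 73/99 = 73.7%, Providence 86/103 = 83.5% → Providence
Moderate: Memorial 382/568 = 67.3%, Providence 234/295 = 79.3% → Providence
Severe: Memorial 65/357 = 18.2%, Providence 180/692 = 26.0% → Providence
Critical: Memorial 54/1443 = 3.7%, Providence 151/1011 = 14.9% → Providence
Overall: Memorial 574/2467 = 23.3%, Providence 651/2101 = 31.0% → Providence
Providence wins overall and in every case group — no reversal.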